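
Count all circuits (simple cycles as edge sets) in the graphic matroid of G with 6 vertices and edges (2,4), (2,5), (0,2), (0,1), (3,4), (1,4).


A circuit in a graphic matroid = edge set of a simple cycle.
G has 6 vertices and 6 edges.
Enumerating all minimal edge subsets forming cycles...
Total circuits found: 1.

1


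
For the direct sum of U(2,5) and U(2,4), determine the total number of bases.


Bases of a direct sum M1 + M2: |B| = |B(M1)| * |B(M2)|.
|B(U(2,5))| = C(5,2) = 10.
|B(U(2,4))| = C(4,2) = 6.
Total bases = 10 * 6 = 60.

60


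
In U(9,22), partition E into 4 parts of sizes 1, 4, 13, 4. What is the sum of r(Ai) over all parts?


r(Ai) = min(|Ai|, 9) for each part.
Sum = min(1,9) + min(4,9) + min(13,9) + min(4,9)
    = 1 + 4 + 9 + 4
    = 18.

18


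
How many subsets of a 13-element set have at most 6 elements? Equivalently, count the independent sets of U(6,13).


Independent sets of U(6,13) are all subsets of size <= 6.
Count = C(13,0) + C(13,1) + C(13,2) + C(13,3) + C(13,4) + C(13,5) + C(13,6)
     = 1 + 13 + 78 + 286 + 715 + 1287 + 1716
     = 4096.

4096


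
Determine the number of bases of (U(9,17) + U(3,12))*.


(M1+M2)* = M1* + M2*.
M1* = U(8,17), bases: C(17,8) = 24310.
M2* = U(9,12), bases: C(12,9) = 220.
|B(M*)| = 24310 * 220 = 5348200.

5348200


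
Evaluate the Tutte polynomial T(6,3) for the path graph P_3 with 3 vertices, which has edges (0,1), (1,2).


A path on 3 vertices is a tree with 2 edges.
T(x,y) = x^(2) for any tree.
T(6,3) = 6^2 = 36.

36


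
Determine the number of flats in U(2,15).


Flats of U(2,15): every subset of size < 2 is a flat, plus E itself.
Count = C(15,0) + C(15,1) + 1
     = 1 + 15 + 1
     = 17.

17


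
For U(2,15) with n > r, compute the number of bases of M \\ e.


Deleting e from U(2,15) gives U(2,14) since n > r.
Bases of U(2,14) = (14 choose 2) = 91.

91


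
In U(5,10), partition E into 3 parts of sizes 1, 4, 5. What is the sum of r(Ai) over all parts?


r(Ai) = min(|Ai|, 5) for each part.
Sum = min(1,5) + min(4,5) + min(5,5)
    = 1 + 4 + 5
    = 10.

10


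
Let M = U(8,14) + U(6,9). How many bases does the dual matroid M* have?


(M1+M2)* = M1* + M2*.
M1* = U(6,14), bases: C(14,6) = 3003.
M2* = U(3,9), bases: C(9,3) = 84.
|B(M*)| = 3003 * 84 = 252252.

252252


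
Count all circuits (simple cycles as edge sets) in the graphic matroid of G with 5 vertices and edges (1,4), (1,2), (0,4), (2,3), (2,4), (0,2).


A circuit in a graphic matroid = edge set of a simple cycle.
G has 5 vertices and 6 edges.
Enumerating all minimal edge subsets forming cycles...
Total circuits found: 3.

3


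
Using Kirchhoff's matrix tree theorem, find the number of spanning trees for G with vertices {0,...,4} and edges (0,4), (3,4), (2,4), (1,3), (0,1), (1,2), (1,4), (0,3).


By Kirchhoff's matrix tree theorem, the number of spanning trees equals
the determinant of any cofactor of the Laplacian matrix L.
G has 5 vertices and 8 edges.
Computing the (4 x 4) cofactor determinant gives 40.

40


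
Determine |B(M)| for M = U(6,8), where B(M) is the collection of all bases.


Bases of U(6,8) are all 6-element subsets of the 8-element ground set.
Number of bases = C(8,6).
C(8,6) = 28.

28


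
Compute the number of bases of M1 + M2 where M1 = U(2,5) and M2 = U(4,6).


Bases of a direct sum M1 + M2: |B| = |B(M1)| * |B(M2)|.
|B(U(2,5))| = C(5,2) = 10.
|B(U(4,6))| = C(6,4) = 15.
Total bases = 10 * 15 = 150.

150


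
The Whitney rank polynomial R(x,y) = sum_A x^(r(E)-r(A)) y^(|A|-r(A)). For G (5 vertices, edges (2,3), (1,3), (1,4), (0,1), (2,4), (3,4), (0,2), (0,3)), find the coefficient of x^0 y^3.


R(x,y) = sum over A in 2^E of x^(r(E)-r(A)) * y^(|A|-r(A)).
G has 5 vertices, 8 edges. r(E) = 4.
Enumerate all 2^8 = 256 subsets.
Count subsets with r(E)-r(A)=0 and |A|-r(A)=3: 8.

8


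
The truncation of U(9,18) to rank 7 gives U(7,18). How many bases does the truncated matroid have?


Truncating U(9,18) to rank 7 gives U(7,18).
Bases of U(7,18) are all 7-element subsets of 18 elements.
Number of bases = (18 choose 7) = 31824.

31824


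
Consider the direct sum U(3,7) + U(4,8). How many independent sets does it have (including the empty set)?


For a direct sum, |I(M1+M2)| = |I(M1)| * |I(M2)|.
|I(U(3,7))| = sum C(7,k) for k=0..3 = 64.
|I(U(4,8))| = sum C(8,k) for k=0..4 = 163.
Total = 64 * 163 = 10432.

10432


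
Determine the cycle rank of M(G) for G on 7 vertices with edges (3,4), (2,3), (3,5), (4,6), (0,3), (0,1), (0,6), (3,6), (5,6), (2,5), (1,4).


Cycle rank (nullity) = |E| - r(M) = |E| - (|V| - c).
|E| = 11, |V| = 7, c = 1.
Nullity = 11 - (7 - 1) = 11 - 6 = 5.

5


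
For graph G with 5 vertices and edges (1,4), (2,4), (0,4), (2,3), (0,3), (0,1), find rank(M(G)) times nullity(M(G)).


r(M) = |V| - c = 5 - 1 = 4.
nullity = |E| - r(M) = 6 - 4 = 2.
Product = 4 * 2 = 8.

8


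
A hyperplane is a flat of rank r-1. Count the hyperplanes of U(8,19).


Hyperplanes of U(8,19) are flats of rank 7.
In a uniform matroid, these are exactly the (7)-element subsets.
Count = C(19,7) = 19! / (7! * 12!) = 50388.

50388


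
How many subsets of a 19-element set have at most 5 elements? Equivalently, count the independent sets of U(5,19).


Independent sets of U(5,19) are all subsets of size <= 5.
Count = (19 choose 0) + (19 choose 1) + (19 choose 2) + (19 choose 3) + (19 choose 4) + (19 choose 5)
     = 1 + 19 + 171 + 969 + 3876 + 11628
     = 16664.

16664


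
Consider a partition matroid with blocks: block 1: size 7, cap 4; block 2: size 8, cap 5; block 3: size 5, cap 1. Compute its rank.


Rank of a partition matroid = sum of min(|Si|, ci) for each block.
= min(7,4) + min(8,5) + min(5,1)
= 4 + 5 + 1
= 10.

10


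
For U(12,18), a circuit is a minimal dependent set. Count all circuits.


In U(12,18), circuits are the (13)-element subsets.
Any set of 13 elements is dependent, and removing any one element gives
an independent set of size 12, so it is a minimal dependent set.
Number of circuits = C(18,13) = 18! / (13! * 5!) = 8568.

8568


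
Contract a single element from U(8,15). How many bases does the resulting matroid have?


Contracting e from U(8,15) gives U(7,14).
Bases of U(7,14) = C(14,7) = 3432.

3432


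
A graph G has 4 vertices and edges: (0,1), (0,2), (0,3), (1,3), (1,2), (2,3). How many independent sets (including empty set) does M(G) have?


An independent set in a graphic matroid is an acyclic edge subset.
G has 4 vertices and 6 edges.
Enumerate all 2^6 = 64 subsets, checking for acyclicity.
Total independent sets = 38.

38


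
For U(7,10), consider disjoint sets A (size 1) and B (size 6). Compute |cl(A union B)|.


|A union B| = 1 + 6 = 7 (disjoint).
In U(7,10), cl(S) = S if |S| < 7, else cl(S) = E.
Since 7 >= 7, cl(A union B) = E.
|cl(A union B)| = 10.

10


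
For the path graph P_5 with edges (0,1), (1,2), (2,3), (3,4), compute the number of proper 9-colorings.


P(P_5, k) = k * (k-1)^(4).
P(9) = 9 * 8^4 = 9 * 4096 = 36864.

36864


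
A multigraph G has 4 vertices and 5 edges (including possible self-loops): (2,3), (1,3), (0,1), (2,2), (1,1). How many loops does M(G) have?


In a graphic matroid, a loop is a self-loop edge (u,u) with rank 0.
Examining all 5 edges for self-loops...
Self-loops found: (2,2), (1,1)
Number of loops = 2.

2


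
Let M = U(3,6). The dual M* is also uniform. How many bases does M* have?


The dual of U(r,n) is U(n-r, n) = U(3,6).
Bases of U(3,6) are all (3)-element subsets.
|B(M*)| = C(6,3) = 6! / (3! * 3!) = 20.

20


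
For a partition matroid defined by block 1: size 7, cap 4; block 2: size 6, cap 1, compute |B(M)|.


A basis picks exactly ci elements from block i.
Number of bases = product of C(|Si|, ci).
= C(7,4) * C(6,1)
= 35 * 6
= 210.

210


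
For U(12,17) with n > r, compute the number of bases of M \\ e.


Deleting e from U(12,17) gives U(12,16) since n > r.
Bases of U(12,16) = C(16,12) = 1820.

1820


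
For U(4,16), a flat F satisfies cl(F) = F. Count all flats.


Flats of U(4,16): every subset of size < 4 is a flat, plus E itself.
Count = (16 choose 0) + (16 choose 1) + (16 choose 2) + (16 choose 3) + 1
     = 1 + 16 + 120 + 560 + 1
     = 698.

698


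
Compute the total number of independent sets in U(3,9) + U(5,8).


For a direct sum, |I(M1+M2)| = |I(M1)| * |I(M2)|.
|I(U(3,9))| = sum C(9,k) for k=0..3 = 130.
|I(U(5,8))| = sum C(8,k) for k=0..5 = 219.
Total = 130 * 219 = 28470.

28470


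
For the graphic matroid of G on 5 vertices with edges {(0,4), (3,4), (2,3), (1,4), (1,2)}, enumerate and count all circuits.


A circuit in a graphic matroid = edge set of a simple cycle.
G has 5 vertices and 5 edges.
Enumerating all minimal edge subsets forming cycles...
Total circuits found: 1.

1


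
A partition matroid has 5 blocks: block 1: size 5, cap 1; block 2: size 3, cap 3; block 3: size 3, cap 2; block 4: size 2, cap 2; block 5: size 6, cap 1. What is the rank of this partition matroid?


Rank of a partition matroid = sum of min(|Si|, ci) for each block.
= min(5,1) + min(3,3) + min(3,2) + min(2,2) + min(6,1)
= 1 + 3 + 2 + 2 + 1
= 9.

9


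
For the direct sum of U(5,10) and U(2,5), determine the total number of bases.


Bases of a direct sum M1 + M2: |B| = |B(M1)| * |B(M2)|.
|B(U(5,10))| = C(10,5) = 252.
|B(U(2,5))| = C(5,2) = 10.
Total bases = 252 * 10 = 2520.

2520


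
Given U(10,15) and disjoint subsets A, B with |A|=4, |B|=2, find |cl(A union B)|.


|A union B| = 4 + 2 = 6 (disjoint).
In U(10,15), cl(S) = S if |S| < 10, else cl(S) = E.
Since 6 < 10, cl(A union B) = A union B.
|cl(A union B)| = 6.

6


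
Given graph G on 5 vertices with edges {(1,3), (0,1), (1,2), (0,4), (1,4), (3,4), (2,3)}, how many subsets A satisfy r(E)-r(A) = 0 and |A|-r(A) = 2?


R(x,y) = sum over A in 2^E of x^(r(E)-r(A)) * y^(|A|-r(A)).
G has 5 vertices, 7 edges. r(E) = 4.
Enumerate all 2^7 = 128 subsets.
Count subsets with r(E)-r(A)=0 and |A|-r(A)=2: 7.

7


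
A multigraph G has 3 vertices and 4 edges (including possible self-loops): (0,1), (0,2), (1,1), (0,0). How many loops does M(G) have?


In a graphic matroid, a loop is a self-loop edge (u,u) with rank 0.
Examining all 4 edges for self-loops...
Self-loops found: (1,1), (0,0)
Number of loops = 2.

2


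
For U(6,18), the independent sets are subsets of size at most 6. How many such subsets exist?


Independent sets of U(6,18) are all subsets of size <= 6.
Count = C(18,0) + C(18,1) + C(18,2) + C(18,3) + C(18,4) + C(18,5) + C(18,6)
     = 1 + 18 + 153 + 816 + 3060 + 8568 + 18564
     = 31180.

31180


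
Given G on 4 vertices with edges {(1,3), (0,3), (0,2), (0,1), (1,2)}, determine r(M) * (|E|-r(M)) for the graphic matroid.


r(M) = |V| - c = 4 - 1 = 3.
nullity = |E| - r(M) = 5 - 3 = 2.
Product = 3 * 2 = 6.

6


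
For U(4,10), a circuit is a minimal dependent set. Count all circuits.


In U(4,10), circuits are the (5)-element subsets.
Any set of 5 elements is dependent, and removing any one element gives
an independent set of size 4, so it is a minimal dependent set.
Number of circuits = C(10,5) = 10! / (5! * 5!) = 252.

252


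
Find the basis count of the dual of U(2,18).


The dual of U(r,n) is U(n-r, n) = U(16,18).
Bases of U(16,18) are all (16)-element subsets.
|B(M*)| = (18 choose 16) = 153.

153


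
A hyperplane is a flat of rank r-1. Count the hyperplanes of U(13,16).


Hyperplanes of U(13,16) are flats of rank 12.
In a uniform matroid, these are exactly the (12)-element subsets.
Count = C(16,12) = 1820.

1820


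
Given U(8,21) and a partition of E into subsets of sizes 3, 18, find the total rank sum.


r(Ai) = min(|Ai|, 8) for each part.
Sum = min(3,8) + min(18,8)
    = 3 + 8
    = 11.

11


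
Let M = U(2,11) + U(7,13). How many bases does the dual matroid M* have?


(M1+M2)* = M1* + M2*.
M1* = U(9,11), bases: C(11,9) = 55.
M2* = U(6,13), bases: C(13,6) = 1716.
|B(M*)| = 55 * 1716 = 94380.

94380


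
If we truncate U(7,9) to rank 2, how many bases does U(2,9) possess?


Truncating U(7,9) to rank 2 gives U(2,9).
Bases of U(2,9) are all 2-element subsets of 9 elements.
Number of bases = C(9,2) = 9! / (2! * 7!) = 36.

36


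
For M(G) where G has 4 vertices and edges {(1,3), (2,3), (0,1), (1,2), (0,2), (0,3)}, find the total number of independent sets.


An independent set in a graphic matroid is an acyclic edge subset.
G has 4 vertices and 6 edges.
Enumerate all 2^6 = 64 subsets, checking for acyclicity.
Total independent sets = 38.

38


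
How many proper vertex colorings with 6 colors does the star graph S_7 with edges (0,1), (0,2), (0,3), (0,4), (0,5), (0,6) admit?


P(tree, k) = k * (k-1)^(6) for any tree on 7 vertices.
P(6) = 6 * 5^6 = 6 * 15625 = 93750.

93750


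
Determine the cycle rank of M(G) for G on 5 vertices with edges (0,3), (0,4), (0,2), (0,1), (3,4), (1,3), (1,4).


Cycle rank (nullity) = |E| - r(M) = |E| - (|V| - c).
|E| = 7, |V| = 5, c = 1.
Nullity = 7 - (5 - 1) = 7 - 4 = 3.

3


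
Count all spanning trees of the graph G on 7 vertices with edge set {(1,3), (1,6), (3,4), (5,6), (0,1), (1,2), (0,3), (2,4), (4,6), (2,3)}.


By Kirchhoff's matrix tree theorem, the number of spanning trees equals
the determinant of any cofactor of the Laplacian matrix L.
G has 7 vertices and 10 edges.
Computing the (6 x 6) cofactor determinant gives 61.

61


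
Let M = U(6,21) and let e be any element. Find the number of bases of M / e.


Contracting e from U(6,21) gives U(5,20).
Bases of U(5,20) = (20 choose 5) = 15504.

15504


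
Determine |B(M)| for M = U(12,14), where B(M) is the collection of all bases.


Bases of U(12,14) are all 12-element subsets of the 14-element ground set.
Number of bases = C(14,12).
(14 choose 12) = 91.

91


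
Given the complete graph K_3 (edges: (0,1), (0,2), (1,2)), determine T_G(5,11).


T(K_3; x,y) = x^2 + x + y.
T(5,11) = 25 + 5 + 11 = 41.

41


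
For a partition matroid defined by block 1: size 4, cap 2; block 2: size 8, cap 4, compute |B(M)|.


A basis picks exactly ci elements from block i.
Number of bases = product of C(|Si|, ci).
= C(4,2) * C(8,4)
= 6 * 70
= 420.

420


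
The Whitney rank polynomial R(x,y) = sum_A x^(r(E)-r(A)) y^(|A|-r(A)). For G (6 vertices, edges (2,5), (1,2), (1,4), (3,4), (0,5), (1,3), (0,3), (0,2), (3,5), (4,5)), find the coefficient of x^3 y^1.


R(x,y) = sum over A in 2^E of x^(r(E)-r(A)) * y^(|A|-r(A)).
G has 6 vertices, 10 edges. r(E) = 5.
Enumerate all 2^10 = 1024 subsets.
Count subsets with r(E)-r(A)=3 and |A|-r(A)=1: 4.

4


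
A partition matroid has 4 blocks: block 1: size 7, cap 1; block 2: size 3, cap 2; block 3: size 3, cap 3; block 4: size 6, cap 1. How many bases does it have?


A basis picks exactly ci elements from block i.
Number of bases = product of C(|Si|, ci).
= C(7,1) * C(3,2) * C(3,3) * C(6,1)
= 7 * 3 * 1 * 6
= 126.

126


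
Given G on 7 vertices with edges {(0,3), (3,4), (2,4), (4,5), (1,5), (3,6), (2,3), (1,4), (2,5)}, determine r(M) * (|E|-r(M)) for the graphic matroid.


r(M) = |V| - c = 7 - 1 = 6.
nullity = |E| - r(M) = 9 - 6 = 3.
Product = 6 * 3 = 18.

18


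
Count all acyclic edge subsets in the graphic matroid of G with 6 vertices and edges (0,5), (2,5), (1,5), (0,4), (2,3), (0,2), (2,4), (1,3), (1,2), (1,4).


An independent set in a graphic matroid is an acyclic edge subset.
G has 6 vertices and 10 edges.
Enumerate all 2^10 = 1024 subsets, checking for acyclicity.
Total independent sets = 450.

450


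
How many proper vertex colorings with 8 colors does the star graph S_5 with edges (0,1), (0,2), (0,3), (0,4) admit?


P(tree, k) = k * (k-1)^(4) for any tree on 5 vertices.
P(8) = 8 * 7^4 = 8 * 2401 = 19208.

19208


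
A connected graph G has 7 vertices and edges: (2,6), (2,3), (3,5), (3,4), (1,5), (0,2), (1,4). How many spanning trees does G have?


By Kirchhoff's matrix tree theorem, the number of spanning trees equals
the determinant of any cofactor of the Laplacian matrix L.
G has 7 vertices and 7 edges.
Computing the (6 x 6) cofactor determinant gives 4.

4


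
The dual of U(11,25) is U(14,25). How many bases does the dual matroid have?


The dual of U(r,n) is U(n-r, n) = U(14,25).
Bases of U(14,25) are all (14)-element subsets.
|B(M*)| = C(25,14) = 25! / (14! * 11!) = 4457400.

4457400


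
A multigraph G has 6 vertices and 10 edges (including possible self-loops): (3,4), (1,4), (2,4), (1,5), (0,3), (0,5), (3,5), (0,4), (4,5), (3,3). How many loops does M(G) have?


In a graphic matroid, a loop is a self-loop edge (u,u) with rank 0.
Examining all 10 edges for self-loops...
Self-loops found: (3,3)
Number of loops = 1.

1


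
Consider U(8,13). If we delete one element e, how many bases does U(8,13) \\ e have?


Deleting e from U(8,13) gives U(8,12) since n > r.
Bases of U(8,12) = C(12,8) = 12! / (8! * 4!) = 495.

495


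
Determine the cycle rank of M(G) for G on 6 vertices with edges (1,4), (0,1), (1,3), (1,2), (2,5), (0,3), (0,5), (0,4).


Cycle rank (nullity) = |E| - r(M) = |E| - (|V| - c).
|E| = 8, |V| = 6, c = 1.
Nullity = 8 - (6 - 1) = 8 - 5 = 3.

3


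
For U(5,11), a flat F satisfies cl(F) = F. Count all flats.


Flats of U(5,11): every subset of size < 5 is a flat, plus E itself.
Count = (11 choose 0) + (11 choose 1) + (11 choose 2) + (11 choose 3) + (11 choose 4) + 1
     = 1 + 11 + 55 + 165 + 330 + 1
     = 563.

563


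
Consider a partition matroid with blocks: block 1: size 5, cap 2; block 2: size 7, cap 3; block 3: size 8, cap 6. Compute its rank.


Rank of a partition matroid = sum of min(|Si|, ci) for each block.
= min(5,2) + min(7,3) + min(8,6)
= 2 + 3 + 6
= 11.

11


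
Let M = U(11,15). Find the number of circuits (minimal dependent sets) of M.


In U(11,15), circuits are the (12)-element subsets.
Any set of 12 elements is dependent, and removing any one element gives
an independent set of size 11, so it is a minimal dependent set.
Number of circuits = (15 choose 12) = 455.

455


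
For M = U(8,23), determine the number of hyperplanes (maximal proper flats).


Hyperplanes of U(8,23) are flats of rank 7.
In a uniform matroid, these are exactly the (7)-element subsets.
Count = (23 choose 7) = 245157.

245157


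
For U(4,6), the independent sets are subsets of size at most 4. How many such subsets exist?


Independent sets of U(4,6) are all subsets of size <= 4.
Count = (6 choose 0) + (6 choose 1) + (6 choose 2) + (6 choose 3) + (6 choose 4)
     = 1 + 6 + 15 + 20 + 15
     = 57.

57


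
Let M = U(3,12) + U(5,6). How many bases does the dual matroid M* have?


(M1+M2)* = M1* + M2*.
M1* = U(9,12), bases: C(12,9) = 220.
M2* = U(1,6), bases: C(6,1) = 6.
|B(M*)| = 220 * 6 = 1320.

1320


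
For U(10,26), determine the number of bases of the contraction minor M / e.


Contracting e from U(10,26) gives U(9,25).
Bases of U(9,25) = (25 choose 9) = 2042975.

2042975


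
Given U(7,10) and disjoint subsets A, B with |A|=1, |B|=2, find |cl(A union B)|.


|A union B| = 1 + 2 = 3 (disjoint).
In U(7,10), cl(S) = S if |S| < 7, else cl(S) = E.
Since 3 < 7, cl(A union B) = A union B.
|cl(A union B)| = 3.

3


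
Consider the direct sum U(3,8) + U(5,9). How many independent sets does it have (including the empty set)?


For a direct sum, |I(M1+M2)| = |I(M1)| * |I(M2)|.
|I(U(3,8))| = sum C(8,k) for k=0..3 = 93.
|I(U(5,9))| = sum C(9,k) for k=0..5 = 382.
Total = 93 * 382 = 35526.

35526


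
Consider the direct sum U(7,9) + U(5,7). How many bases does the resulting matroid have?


Bases of a direct sum M1 + M2: |B| = |B(M1)| * |B(M2)|.
|B(U(7,9))| = C(9,7) = 36.
|B(U(5,7))| = C(7,5) = 21.
Total bases = 36 * 21 = 756.

756


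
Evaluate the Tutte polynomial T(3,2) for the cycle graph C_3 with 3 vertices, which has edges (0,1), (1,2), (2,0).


T(C_3; x,y) = x + x^2 + ... + x^(2) + y.
T(3,2) = 3^1 + 3^2 + 2
= 3 + 9 + 2
= 14.

14


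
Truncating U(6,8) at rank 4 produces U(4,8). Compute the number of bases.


Truncating U(6,8) to rank 4 gives U(4,8).
Bases of U(4,8) are all 4-element subsets of 8 elements.
Number of bases = (8 choose 4) = 70.

70


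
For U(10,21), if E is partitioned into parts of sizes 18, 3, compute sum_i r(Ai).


r(Ai) = min(|Ai|, 10) for each part.
Sum = min(18,10) + min(3,10)
    = 10 + 3
    = 13.

13


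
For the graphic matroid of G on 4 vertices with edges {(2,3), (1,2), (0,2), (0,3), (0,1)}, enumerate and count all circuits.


A circuit in a graphic matroid = edge set of a simple cycle.
G has 4 vertices and 5 edges.
Enumerating all minimal edge subsets forming cycles...
Total circuits found: 3.

3


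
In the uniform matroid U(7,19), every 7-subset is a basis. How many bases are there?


Bases of U(7,19) are all 7-element subsets of the 19-element ground set.
Number of bases = C(19,7).
(19 choose 7) = 50388.

50388


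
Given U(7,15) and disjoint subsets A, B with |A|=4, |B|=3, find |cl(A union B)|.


|A union B| = 4 + 3 = 7 (disjoint).
In U(7,15), cl(S) = S if |S| < 7, else cl(S) = E.
Since 7 >= 7, cl(A union B) = E.
|cl(A union B)| = 15.

15


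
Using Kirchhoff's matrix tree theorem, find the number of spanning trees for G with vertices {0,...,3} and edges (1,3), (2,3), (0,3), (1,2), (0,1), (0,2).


By Kirchhoff's matrix tree theorem, the number of spanning trees equals
the determinant of any cofactor of the Laplacian matrix L.
G has 4 vertices and 6 edges.
Computing the (3 x 3) cofactor determinant gives 16.

16


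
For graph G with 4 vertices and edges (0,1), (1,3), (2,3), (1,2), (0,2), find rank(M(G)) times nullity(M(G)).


r(M) = |V| - c = 4 - 1 = 3.
nullity = |E| - r(M) = 5 - 3 = 2.
Product = 3 * 2 = 6.

6


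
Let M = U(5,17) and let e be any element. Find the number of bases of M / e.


Contracting e from U(5,17) gives U(4,16).
Bases of U(4,16) = C(16,4) = (16 * 15 * 14 * 13) / (1 * 2 * 3 * 4) = 1820.

1820


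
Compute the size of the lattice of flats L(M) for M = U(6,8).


Flats of U(6,8): every subset of size < 6 is a flat, plus E itself.
Count = C(8,0) + C(8,1) + C(8,2) + C(8,3) + C(8,4) + C(8,5) + 1
     = 1 + 8 + 28 + 56 + 70 + 56 + 1
     = 220.

220


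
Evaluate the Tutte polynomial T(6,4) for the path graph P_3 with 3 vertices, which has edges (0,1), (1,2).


A path on 3 vertices is a tree with 2 edges.
T(x,y) = x^(2) for any tree.
T(6,4) = 6^2 = 36.

36


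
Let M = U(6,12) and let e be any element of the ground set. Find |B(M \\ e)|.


Deleting e from U(6,12) gives U(6,11) since n > r.
Bases of U(6,11) = C(11,6) = 11! / (6! * 5!) = 462.

462


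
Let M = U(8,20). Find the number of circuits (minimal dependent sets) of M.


In U(8,20), circuits are the (9)-element subsets.
Any set of 9 elements is dependent, and removing any one element gives
an independent set of size 8, so it is a minimal dependent set.
Number of circuits = (20 choose 9) = 167960.

167960


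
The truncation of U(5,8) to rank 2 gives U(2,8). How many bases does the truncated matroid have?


Truncating U(5,8) to rank 2 gives U(2,8).
Bases of U(2,8) are all 2-element subsets of 8 elements.
Number of bases = C(8,2) = (8 * 7) / (1 * 2) = 28.

28


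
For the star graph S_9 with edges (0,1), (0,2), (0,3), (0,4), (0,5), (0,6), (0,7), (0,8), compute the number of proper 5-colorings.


P(tree, k) = k * (k-1)^(8) for any tree on 9 vertices.
P(5) = 5 * 4^8 = 5 * 65536 = 327680.

327680


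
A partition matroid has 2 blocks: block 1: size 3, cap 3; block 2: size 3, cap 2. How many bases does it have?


A basis picks exactly ci elements from block i.
Number of bases = product of C(|Si|, ci).
= C(3,3) * C(3,2)
= 1 * 3
= 3.

3


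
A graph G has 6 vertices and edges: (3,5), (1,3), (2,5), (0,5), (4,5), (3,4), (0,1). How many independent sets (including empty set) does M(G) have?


An independent set in a graphic matroid is an acyclic edge subset.
G has 6 vertices and 7 edges.
Enumerate all 2^7 = 128 subsets, checking for acyclicity.
Total independent sets = 104.

104


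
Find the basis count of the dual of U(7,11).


The dual of U(r,n) is U(n-r, n) = U(4,11).
Bases of U(4,11) are all (4)-element subsets.
|B(M*)| = (11 choose 4) = 330.

330


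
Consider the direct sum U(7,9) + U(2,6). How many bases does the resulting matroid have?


Bases of a direct sum M1 + M2: |B| = |B(M1)| * |B(M2)|.
|B(U(7,9))| = C(9,7) = 36.
|B(U(2,6))| = C(6,2) = 15.
Total bases = 36 * 15 = 540.

540


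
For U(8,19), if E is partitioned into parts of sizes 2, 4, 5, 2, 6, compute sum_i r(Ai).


r(Ai) = min(|Ai|, 8) for each part.
Sum = min(2,8) + min(4,8) + min(5,8) + min(2,8) + min(6,8)
    = 2 + 4 + 5 + 2 + 6
    = 19.

19


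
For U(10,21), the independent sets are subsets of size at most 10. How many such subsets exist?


Independent sets of U(10,21) are all subsets of size <= 10.
Count = (21 choose 0) + (21 choose 1) + (21 choose 2) + (21 choose 3) + (21 choose 4) + (21 choose 5) + (21 choose 6) + (21 choose 7) + (21 choose 8) + (21 choose 9) + (21 choose 10)
     = 1 + 21 + 210 + 1330 + 5985 + 20349 + 54264 + 116280 + 203490 + 293930 + 352716
     = 1048576.

1048576


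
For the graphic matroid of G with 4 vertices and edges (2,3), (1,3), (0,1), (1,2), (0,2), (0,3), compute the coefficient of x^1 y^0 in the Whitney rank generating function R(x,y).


R(x,y) = sum over A in 2^E of x^(r(E)-r(A)) * y^(|A|-r(A)).
G has 4 vertices, 6 edges. r(E) = 3.
Enumerate all 2^6 = 64 subsets.
Count subsets with r(E)-r(A)=1 and |A|-r(A)=0: 15.

15


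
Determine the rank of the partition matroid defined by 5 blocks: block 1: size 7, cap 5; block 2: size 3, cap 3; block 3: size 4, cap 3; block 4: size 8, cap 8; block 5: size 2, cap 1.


Rank of a partition matroid = sum of min(|Si|, ci) for each block.
= min(7,5) + min(3,3) + min(4,3) + min(8,8) + min(2,1)
= 5 + 3 + 3 + 8 + 1
= 20.

20


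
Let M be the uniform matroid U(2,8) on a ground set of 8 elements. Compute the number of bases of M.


Bases of U(2,8) are all 2-element subsets of the 8-element ground set.
Number of bases = C(8,2).
(8 choose 2) = 28.

28


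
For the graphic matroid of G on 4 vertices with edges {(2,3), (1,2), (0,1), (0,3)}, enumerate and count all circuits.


A circuit in a graphic matroid = edge set of a simple cycle.
G has 4 vertices and 4 edges.
Enumerating all minimal edge subsets forming cycles...
Total circuits found: 1.

1


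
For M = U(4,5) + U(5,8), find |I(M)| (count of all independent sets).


For a direct sum, |I(M1+M2)| = |I(M1)| * |I(M2)|.
|I(U(4,5))| = sum C(5,k) for k=0..4 = 31.
|I(U(5,8))| = sum C(8,k) for k=0..5 = 219.
Total = 31 * 219 = 6789.

6789


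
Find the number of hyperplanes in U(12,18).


Hyperplanes of U(12,18) are flats of rank 11.
In a uniform matroid, these are exactly the (11)-element subsets.
Count = C(18,11) = 31824.

31824


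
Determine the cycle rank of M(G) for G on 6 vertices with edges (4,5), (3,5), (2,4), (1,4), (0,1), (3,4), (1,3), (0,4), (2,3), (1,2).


Cycle rank (nullity) = |E| - r(M) = |E| - (|V| - c).
|E| = 10, |V| = 6, c = 1.
Nullity = 10 - (6 - 1) = 10 - 5 = 5.

5


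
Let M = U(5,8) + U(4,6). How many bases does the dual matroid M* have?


(M1+M2)* = M1* + M2*.
M1* = U(3,8), bases: C(8,3) = 56.
M2* = U(2,6), bases: C(6,2) = 15.
|B(M*)| = 56 * 15 = 840.

840


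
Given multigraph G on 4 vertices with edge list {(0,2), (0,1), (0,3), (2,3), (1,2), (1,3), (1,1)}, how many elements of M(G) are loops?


In a graphic matroid, a loop is a self-loop edge (u,u) with rank 0.
Examining all 7 edges for self-loops...
Self-loops found: (1,1)
Number of loops = 1.

1


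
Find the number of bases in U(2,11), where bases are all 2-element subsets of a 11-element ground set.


Bases of U(2,11) are all 2-element subsets of the 11-element ground set.
Number of bases = C(11,2).
C(11,2) = 11! / (2! * 9!) = 55.

55


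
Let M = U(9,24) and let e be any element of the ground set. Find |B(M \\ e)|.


Deleting e from U(9,24) gives U(9,23) since n > r.
Bases of U(9,23) = C(23,9) = 817190.

817190


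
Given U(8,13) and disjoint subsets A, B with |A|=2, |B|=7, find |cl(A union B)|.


|A union B| = 2 + 7 = 9 (disjoint).
In U(8,13), cl(S) = S if |S| < 8, else cl(S) = E.
Since 9 >= 8, cl(A union B) = E.
|cl(A union B)| = 13.

13


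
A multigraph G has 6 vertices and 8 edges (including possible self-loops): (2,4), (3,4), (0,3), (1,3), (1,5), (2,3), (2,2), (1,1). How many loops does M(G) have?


In a graphic matroid, a loop is a self-loop edge (u,u) with rank 0.
Examining all 8 edges for self-loops...
Self-loops found: (2,2), (1,1)
Number of loops = 2.

2


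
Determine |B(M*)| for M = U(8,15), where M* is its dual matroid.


The dual of U(r,n) is U(n-r, n) = U(7,15).
Bases of U(7,15) are all (7)-element subsets.
|B(M*)| = C(15,7) = 15! / (7! * 8!) = 6435.

6435


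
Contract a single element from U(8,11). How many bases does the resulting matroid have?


Contracting e from U(8,11) gives U(7,10).
Bases of U(7,10) = C(10,7) = 10! / (7! * 3!) = 120.

120


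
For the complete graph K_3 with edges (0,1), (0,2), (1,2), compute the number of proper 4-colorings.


P(K_3, k) = k(k-1)(k-2)...(k-2).
P(4) = (4) * (3) * (2) = 24.

24


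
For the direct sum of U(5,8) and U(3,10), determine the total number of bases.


Bases of a direct sum M1 + M2: |B| = |B(M1)| * |B(M2)|.
|B(U(5,8))| = C(8,5) = 56.
|B(U(3,10))| = C(10,3) = 120.
Total bases = 56 * 120 = 6720.

6720


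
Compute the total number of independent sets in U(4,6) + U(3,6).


For a direct sum, |I(M1+M2)| = |I(M1)| * |I(M2)|.
|I(U(4,6))| = sum C(6,k) for k=0..4 = 57.
|I(U(3,6))| = sum C(6,k) for k=0..3 = 42.
Total = 57 * 42 = 2394.

2394


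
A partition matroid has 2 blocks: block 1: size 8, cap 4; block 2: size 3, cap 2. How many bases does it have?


A basis picks exactly ci elements from block i.
Number of bases = product of C(|Si|, ci).
= C(8,4) * C(3,2)
= 70 * 3
= 210.

210


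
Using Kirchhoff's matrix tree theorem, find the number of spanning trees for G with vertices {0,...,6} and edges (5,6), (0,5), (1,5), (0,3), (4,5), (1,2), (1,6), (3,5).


By Kirchhoff's matrix tree theorem, the number of spanning trees equals
the determinant of any cofactor of the Laplacian matrix L.
G has 7 vertices and 8 edges.
Computing the (6 x 6) cofactor determinant gives 9.

9


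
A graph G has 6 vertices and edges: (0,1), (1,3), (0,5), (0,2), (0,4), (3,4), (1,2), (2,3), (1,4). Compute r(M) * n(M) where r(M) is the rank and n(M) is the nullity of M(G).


r(M) = |V| - c = 6 - 1 = 5.
nullity = |E| - r(M) = 9 - 5 = 4.
Product = 5 * 4 = 20.

20


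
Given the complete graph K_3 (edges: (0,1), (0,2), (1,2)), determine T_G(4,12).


T(K_3; x,y) = x^2 + x + y.
T(4,12) = 16 + 4 + 12 = 32.

32


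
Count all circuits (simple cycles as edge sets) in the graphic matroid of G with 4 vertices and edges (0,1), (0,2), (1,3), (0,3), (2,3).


A circuit in a graphic matroid = edge set of a simple cycle.
G has 4 vertices and 5 edges.
Enumerating all minimal edge subsets forming cycles...
Total circuits found: 3.

3


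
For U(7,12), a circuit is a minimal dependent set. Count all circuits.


In U(7,12), circuits are the (8)-element subsets.
Any set of 8 elements is dependent, and removing any one element gives
an independent set of size 7, so it is a minimal dependent set.
Number of circuits = C(12,8) = 12! / (8! * 4!) = 495.

495


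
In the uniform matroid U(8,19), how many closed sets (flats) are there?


Flats of U(8,19): every subset of size < 8 is a flat, plus E itself.
Count = C(19,0) + C(19,1) + C(19,2) + C(19,3) + C(19,4) + C(19,5) + C(19,6) + C(19,7) + 1
     = 1 + 19 + 171 + 969 + 3876 + 11628 + 27132 + 50388 + 1
     = 94185.

94185


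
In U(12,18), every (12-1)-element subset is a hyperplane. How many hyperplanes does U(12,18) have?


Hyperplanes of U(12,18) are flats of rank 11.
In a uniform matroid, these are exactly the (11)-element subsets.
Count = C(18,11) = 31824.

31824


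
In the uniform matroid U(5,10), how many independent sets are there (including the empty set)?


Independent sets of U(5,10) are all subsets of size <= 5.
Count = (10 choose 0) + (10 choose 1) + (10 choose 2) + (10 choose 3) + (10 choose 4) + (10 choose 5)
     = 1 + 10 + 45 + 120 + 210 + 252
     = 638.

638


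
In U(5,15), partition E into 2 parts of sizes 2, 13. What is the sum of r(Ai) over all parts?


r(Ai) = min(|Ai|, 5) for each part.
Sum = min(2,5) + min(13,5)
    = 2 + 5
    = 7.

7


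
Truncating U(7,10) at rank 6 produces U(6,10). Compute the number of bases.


Truncating U(7,10) to rank 6 gives U(6,10).
Bases of U(6,10) are all 6-element subsets of 10 elements.
Number of bases = (10 choose 6) = 210.

210


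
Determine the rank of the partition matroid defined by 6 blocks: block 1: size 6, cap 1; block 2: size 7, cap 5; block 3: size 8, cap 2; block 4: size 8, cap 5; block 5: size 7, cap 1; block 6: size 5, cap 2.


Rank of a partition matroid = sum of min(|Si|, ci) for each block.
= min(6,1) + min(7,5) + min(8,2) + min(8,5) + min(7,1) + min(5,2)
= 1 + 5 + 2 + 5 + 1 + 2
= 16.

16


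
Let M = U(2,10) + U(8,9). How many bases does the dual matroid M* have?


(M1+M2)* = M1* + M2*.
M1* = U(8,10), bases: C(10,8) = 45.
M2* = U(1,9), bases: C(9,1) = 9.
|B(M*)| = 45 * 9 = 405.

405


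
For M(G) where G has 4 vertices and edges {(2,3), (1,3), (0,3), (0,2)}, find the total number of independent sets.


An independent set in a graphic matroid is an acyclic edge subset.
G has 4 vertices and 4 edges.
Enumerate all 2^4 = 16 subsets, checking for acyclicity.
Total independent sets = 14.

14


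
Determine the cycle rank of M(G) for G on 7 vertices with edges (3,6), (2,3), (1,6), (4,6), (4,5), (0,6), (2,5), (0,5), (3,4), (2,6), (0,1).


Cycle rank (nullity) = |E| - r(M) = |E| - (|V| - c).
|E| = 11, |V| = 7, c = 1.
Nullity = 11 - (7 - 1) = 11 - 6 = 5.

5


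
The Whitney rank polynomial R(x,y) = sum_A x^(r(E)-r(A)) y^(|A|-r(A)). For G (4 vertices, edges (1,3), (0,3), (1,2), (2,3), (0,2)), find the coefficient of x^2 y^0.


R(x,y) = sum over A in 2^E of x^(r(E)-r(A)) * y^(|A|-r(A)).
G has 4 vertices, 5 edges. r(E) = 3.
Enumerate all 2^5 = 32 subsets.
Count subsets with r(E)-r(A)=2 and |A|-r(A)=0: 5.

5


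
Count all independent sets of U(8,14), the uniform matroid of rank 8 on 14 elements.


Independent sets of U(8,14) are all subsets of size <= 8.
Count = C(14,0) + C(14,1) + C(14,2) + C(14,3) + C(14,4) + C(14,5) + C(14,6) + C(14,7) + C(14,8)
     = 1 + 14 + 91 + 364 + 1001 + 2002 + 3003 + 3432 + 3003
     = 12911.

12911


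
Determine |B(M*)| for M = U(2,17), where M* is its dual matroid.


The dual of U(r,n) is U(n-r, n) = U(15,17).
Bases of U(15,17) are all (15)-element subsets.
|B(M*)| = C(17,15) = 136.

136


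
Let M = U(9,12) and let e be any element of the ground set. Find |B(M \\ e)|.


Deleting e from U(9,12) gives U(9,11) since n > r.
Bases of U(9,11) = C(11,9) = 55.

55


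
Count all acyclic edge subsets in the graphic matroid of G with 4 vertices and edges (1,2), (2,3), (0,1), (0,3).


An independent set in a graphic matroid is an acyclic edge subset.
G has 4 vertices and 4 edges.
Enumerate all 2^4 = 16 subsets, checking for acyclicity.
Total independent sets = 15.

15


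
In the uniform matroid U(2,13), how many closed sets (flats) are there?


Flats of U(2,13): every subset of size < 2 is a flat, plus E itself.
Count = C(13,0) + C(13,1) + 1
     = 1 + 13 + 1
     = 15.

15


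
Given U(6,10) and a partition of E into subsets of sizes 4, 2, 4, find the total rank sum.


r(Ai) = min(|Ai|, 6) for each part.
Sum = min(4,6) + min(2,6) + min(4,6)
    = 4 + 2 + 4
    = 10.

10


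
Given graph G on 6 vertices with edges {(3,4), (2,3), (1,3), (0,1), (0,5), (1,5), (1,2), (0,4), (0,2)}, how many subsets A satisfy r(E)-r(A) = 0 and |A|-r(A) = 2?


R(x,y) = sum over A in 2^E of x^(r(E)-r(A)) * y^(|A|-r(A)).
G has 6 vertices, 9 edges. r(E) = 5.
Enumerate all 2^9 = 512 subsets.
Count subsets with r(E)-r(A)=0 and |A|-r(A)=2: 34.

34


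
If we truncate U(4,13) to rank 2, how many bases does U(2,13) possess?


Truncating U(4,13) to rank 2 gives U(2,13).
Bases of U(2,13) are all 2-element subsets of 13 elements.
Number of bases = C(13,2) = 13! / (2! * 11!) = 78.

78


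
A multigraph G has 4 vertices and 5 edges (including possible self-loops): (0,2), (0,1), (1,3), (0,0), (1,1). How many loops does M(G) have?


In a graphic matroid, a loop is a self-loop edge (u,u) with rank 0.
Examining all 5 edges for self-loops...
Self-loops found: (0,0), (1,1)
Number of loops = 2.

2


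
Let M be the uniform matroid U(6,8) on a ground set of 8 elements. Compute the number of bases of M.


Bases of U(6,8) are all 6-element subsets of the 8-element ground set.
Number of bases = C(8,6).
C(8,6) = 8! / (6! * 2!) = 28.

28


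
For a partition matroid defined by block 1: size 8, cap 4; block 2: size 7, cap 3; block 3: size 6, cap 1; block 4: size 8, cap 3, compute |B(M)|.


A basis picks exactly ci elements from block i.
Number of bases = product of C(|Si|, ci).
= C(8,4) * C(7,3) * C(6,1) * C(8,3)
= 70 * 35 * 6 * 56
= 823200.

823200


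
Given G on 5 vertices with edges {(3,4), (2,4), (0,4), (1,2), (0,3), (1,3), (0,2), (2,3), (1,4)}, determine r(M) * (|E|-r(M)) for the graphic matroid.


r(M) = |V| - c = 5 - 1 = 4.
nullity = |E| - r(M) = 9 - 4 = 5.
Product = 4 * 5 = 20.

20


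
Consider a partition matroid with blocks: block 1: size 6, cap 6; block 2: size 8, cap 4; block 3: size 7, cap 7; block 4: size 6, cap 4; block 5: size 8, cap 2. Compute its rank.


Rank of a partition matroid = sum of min(|Si|, ci) for each block.
= min(6,6) + min(8,4) + min(7,7) + min(6,4) + min(8,2)
= 6 + 4 + 7 + 4 + 2
= 23.

23


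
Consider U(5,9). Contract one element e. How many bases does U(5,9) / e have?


Contracting e from U(5,9) gives U(4,8).
Bases of U(4,8) = (8 choose 4) = 70.

70


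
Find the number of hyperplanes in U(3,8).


Hyperplanes of U(3,8) are flats of rank 2.
In a uniform matroid, these are exactly the (2)-element subsets.
Count = C(8,2) = (8 * 7) / (1 * 2) = 28.

28


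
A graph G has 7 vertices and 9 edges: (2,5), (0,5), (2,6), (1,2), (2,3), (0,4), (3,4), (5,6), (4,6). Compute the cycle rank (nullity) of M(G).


Cycle rank (nullity) = |E| - r(M) = |E| - (|V| - c).
|E| = 9, |V| = 7, c = 1.
Nullity = 9 - (7 - 1) = 9 - 6 = 3.

3


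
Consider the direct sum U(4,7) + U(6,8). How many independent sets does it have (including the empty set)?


For a direct sum, |I(M1+M2)| = |I(M1)| * |I(M2)|.
|I(U(4,7))| = sum C(7,k) for k=0..4 = 99.
|I(U(6,8))| = sum C(8,k) for k=0..6 = 247.
Total = 99 * 247 = 24453.

24453


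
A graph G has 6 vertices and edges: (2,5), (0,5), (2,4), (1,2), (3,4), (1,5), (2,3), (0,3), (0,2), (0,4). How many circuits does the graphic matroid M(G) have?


A circuit in a graphic matroid = edge set of a simple cycle.
G has 6 vertices and 10 edges.
Enumerating all minimal edge subsets forming cycles...
Total circuits found: 18.

18


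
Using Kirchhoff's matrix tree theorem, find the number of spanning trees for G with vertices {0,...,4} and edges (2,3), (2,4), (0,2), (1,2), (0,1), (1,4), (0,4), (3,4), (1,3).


By Kirchhoff's matrix tree theorem, the number of spanning trees equals
the determinant of any cofactor of the Laplacian matrix L.
G has 5 vertices and 9 edges.
Computing the (4 x 4) cofactor determinant gives 75.

75


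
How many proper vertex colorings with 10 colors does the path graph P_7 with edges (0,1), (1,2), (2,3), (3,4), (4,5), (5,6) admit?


P(P_7, k) = k * (k-1)^(6).
P(10) = 10 * 9^6 = 10 * 531441 = 5314410.

5314410


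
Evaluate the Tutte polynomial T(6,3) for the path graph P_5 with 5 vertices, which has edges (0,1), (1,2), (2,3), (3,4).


A path on 5 vertices is a tree with 4 edges.
T(x,y) = x^(4) for any tree.
T(6,3) = 6^4 = 1296.

1296
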